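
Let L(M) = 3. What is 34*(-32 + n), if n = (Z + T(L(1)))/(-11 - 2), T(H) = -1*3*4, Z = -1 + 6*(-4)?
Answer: -12886/13 ≈ -991.23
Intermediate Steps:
Z = -25 (Z = -1 - 24 = -25)
T(H) = -12 (T(H) = -3*4 = -12)
n = 37/13 (n = (-25 - 12)/(-11 - 2) = -37/(-13) = -37*(-1/13) = 37/13 ≈ 2.8462)
34*(-32 + n) = 34*(-32 + 37/13) = 34*(-379/13) = -12886/13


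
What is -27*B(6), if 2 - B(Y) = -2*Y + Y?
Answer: -216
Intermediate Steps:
B(Y) = 2 + Y (B(Y) = 2 - (-2*Y + Y) = 2 - (-1)*Y = 2 + Y)
-27*B(6) = -27*(2 + 6) = -27*8 = -216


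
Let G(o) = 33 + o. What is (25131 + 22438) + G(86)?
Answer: 47688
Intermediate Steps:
(25131 + 22438) + G(86) = (25131 + 22438) + (33 + 86) = 47569 + 119 = 47688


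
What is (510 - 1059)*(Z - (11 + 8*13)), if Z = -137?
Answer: 138348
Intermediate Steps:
(510 - 1059)*(Z - (11 + 8*13)) = (510 - 1059)*(-137 - (11 + 8*13)) = -549*(-137 - (11 + 104)) = -549*(-137 - 1*115) = -549*(-137 - 115) = -549*(-252) = 138348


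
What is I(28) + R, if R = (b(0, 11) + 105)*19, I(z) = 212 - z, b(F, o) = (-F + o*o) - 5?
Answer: 4383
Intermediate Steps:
b(F, o) = -5 + o² - F (b(F, o) = (-F + o²) - 5 = (o² - F) - 5 = -5 + o² - F)
R = 4199 (R = ((-5 + 11² - 1*0) + 105)*19 = ((-5 + 121 + 0) + 105)*19 = (116 + 105)*19 = 221*19 = 4199)
I(28) + R = (212 - 1*28) + 4199 = (212 - 28) + 4199 = 184 + 4199 = 4383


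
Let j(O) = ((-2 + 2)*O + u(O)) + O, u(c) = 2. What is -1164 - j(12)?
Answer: -1178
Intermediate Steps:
j(O) = 2 + O (j(O) = ((-2 + 2)*O + 2) + O = (0*O + 2) + O = (0 + 2) + O = 2 + O)
-1164 - j(12) = -1164 - (2 + 12) = -1164 - 1*14 = -1164 - 14 = -1178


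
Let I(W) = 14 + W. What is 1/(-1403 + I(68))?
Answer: -1/1321 ≈ -0.00075700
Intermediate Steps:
1/(-1403 + I(68)) = 1/(-1403 + (14 + 68)) = 1/(-1403 + 82) = 1/(-1321) = -1/1321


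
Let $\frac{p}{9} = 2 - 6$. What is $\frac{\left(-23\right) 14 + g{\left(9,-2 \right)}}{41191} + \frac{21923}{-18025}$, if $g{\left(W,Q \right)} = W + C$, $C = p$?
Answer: $- \frac{909321018}{742467775} \approx -1.2247$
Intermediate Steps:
$p = -36$ ($p = 9 \left(2 - 6\right) = 9 \left(-4\right) = -36$)
$C = -36$
$g{\left(W,Q \right)} = -36 + W$ ($g{\left(W,Q \right)} = W - 36 = -36 + W$)
$\frac{\left(-23\right) 14 + g{\left(9,-2 \right)}}{41191} + \frac{21923}{-18025} = \frac{\left(-23\right) 14 + \left(-36 + 9\right)}{41191} + \frac{21923}{-18025} = \left(-322 - 27\right) \frac{1}{41191} + 21923 \left(- \frac{1}{18025}\right) = \left(-349\right) \frac{1}{41191} - \frac{21923}{18025} = - \frac{349}{41191} - \frac{21923}{18025} = - \frac{909321018}{742467775}$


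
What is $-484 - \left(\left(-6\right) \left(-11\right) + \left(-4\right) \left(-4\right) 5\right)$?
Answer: $-630$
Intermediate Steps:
$-484 - \left(\left(-6\right) \left(-11\right) + \left(-4\right) \left(-4\right) 5\right) = -484 - \left(66 + 16 \cdot 5\right) = -484 - \left(66 + 80\right) = -484 - 146 = -630$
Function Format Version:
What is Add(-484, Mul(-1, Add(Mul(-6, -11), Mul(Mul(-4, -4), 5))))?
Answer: -630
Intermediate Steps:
Add(-484, Mul(-1, Add(Mul(-6, -11), Mul(Mul(-4, -4), 5)))) = Add(-484, Mul(-1, Add(66, Mul(16, 5)))) = Add(-484, Mul(-1, Add(66, 80))) = Add(-484, Mul(-1, 146)) = Add(-484, -146) = -630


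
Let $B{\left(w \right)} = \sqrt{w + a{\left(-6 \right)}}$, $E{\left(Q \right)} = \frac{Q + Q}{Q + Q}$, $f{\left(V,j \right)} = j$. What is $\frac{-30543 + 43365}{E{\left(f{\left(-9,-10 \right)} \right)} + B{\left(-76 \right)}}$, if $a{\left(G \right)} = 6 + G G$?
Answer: $\frac{12822}{35} - \frac{12822 i \sqrt{34}}{35} \approx 366.34 - 2136.1 i$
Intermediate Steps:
$a{\left(G \right)} = 6 + G^{2}$
$E{\left(Q \right)} = 1$ ($E{\left(Q \right)} = \frac{2 Q}{2 Q} = 2 Q \frac{1}{2 Q} = 1$)
$B{\left(w \right)} = \sqrt{42 + w}$ ($B{\left(w \right)} = \sqrt{w + \left(6 + \left(-6\right)^{2}\right)} = \sqrt{w + \left(6 + 36\right)} = \sqrt{w + 42} = \sqrt{42 + w}$)
$\frac{-30543 + 43365}{E{\left(f{\left(-9,-10 \right)} \right)} + B{\left(-76 \right)}} = \frac{-30543 + 43365}{1 + \sqrt{42 - 76}} = \frac{12822}{1 + \sqrt{-34}} = \frac{12822}{1 + i \sqrt{34}}$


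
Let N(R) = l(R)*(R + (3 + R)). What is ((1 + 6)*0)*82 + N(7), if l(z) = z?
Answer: 119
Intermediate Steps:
N(R) = R*(3 + 2*R) (N(R) = R*(R + (3 + R)) = R*(3 + 2*R))
((1 + 6)*0)*82 + N(7) = ((1 + 6)*0)*82 + 7*(3 + 2*7) = (7*0)*82 + 7*(3 + 14) = 0*82 + 7*17 = 0 + 119 = 119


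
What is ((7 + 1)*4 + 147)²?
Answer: 32041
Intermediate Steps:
((7 + 1)*4 + 147)² = (8*4 + 147)² = (32 + 147)² = 179² = 32041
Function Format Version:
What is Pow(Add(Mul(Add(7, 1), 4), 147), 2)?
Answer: 32041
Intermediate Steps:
Pow(Add(Mul(Add(7, 1), 4), 147), 2) = Pow(Add(Mul(8, 4), 147), 2) = Pow(Add(32, 147), 2) = Pow(179, 2) = 32041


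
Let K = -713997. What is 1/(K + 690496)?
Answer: -1/23501 ≈ -4.2551e-5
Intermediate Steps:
1/(K + 690496) = 1/(-713997 + 690496) = 1/(-23501) = -1/23501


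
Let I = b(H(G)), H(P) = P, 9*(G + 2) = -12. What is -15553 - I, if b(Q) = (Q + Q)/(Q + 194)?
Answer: -2224074/143 ≈ -15553.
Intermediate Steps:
G = -10/3 (G = -2 + (⅑)*(-12) = -2 - 4/3 = -10/3 ≈ -3.3333)
b(Q) = 2*Q/(194 + Q) (b(Q) = (2*Q)/(194 + Q) = 2*Q/(194 + Q))
I = -5/143 (I = 2*(-10/3)/(194 - 10/3) = 2*(-10/3)/(572/3) = 2*(-10/3)*(3/572) = -5/143 ≈ -0.034965)
-15553 - I = -15553 - 1*(-5/143) = -15553 + 5/143 = -2224074/143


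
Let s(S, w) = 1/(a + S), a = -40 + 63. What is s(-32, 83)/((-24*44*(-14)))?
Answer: -1/133056 ≈ -7.5156e-6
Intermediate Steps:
a = 23
s(S, w) = 1/(23 + S)
s(-32, 83)/((-24*44*(-14))) = 1/((23 - 32)*((-24*44*(-14)))) = 1/((-9)*((-1056*(-14)))) = -⅑/14784 = -⅑*1/14784 = -1/133056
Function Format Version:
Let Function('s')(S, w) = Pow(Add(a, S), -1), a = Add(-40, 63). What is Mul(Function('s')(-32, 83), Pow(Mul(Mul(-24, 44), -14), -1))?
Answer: Rational(-1, 133056) ≈ -7.5156e-6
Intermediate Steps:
a = 23
Function('s')(S, w) = Pow(Add(23, S), -1)
Mul(Function('s')(-32, 83), Pow(Mul(Mul(-24, 44), -14), -1)) = Mul(Pow(Add(23, -32), -1), Pow(Mul(Mul(-24, 44), -14), -1)) = Mul(Pow(-9, -1), Pow(Mul(-1056, -14), -1)) = Mul(Rational(-1, 9), Pow(14784, -1)) = Mul(Rational(-1, 9), Rational(1, 14784)) = Rational(-1, 133056)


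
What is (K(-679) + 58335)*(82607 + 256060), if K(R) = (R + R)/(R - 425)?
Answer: 3635206309511/184 ≈ 1.9757e+10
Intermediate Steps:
K(R) = 2*R/(-425 + R) (K(R) = (2*R)/(-425 + R) = 2*R/(-425 + R))
(K(-679) + 58335)*(82607 + 256060) = (2*(-679)/(-425 - 679) + 58335)*(82607 + 256060) = (2*(-679)/(-1104) + 58335)*338667 = (2*(-679)*(-1/1104) + 58335)*338667 = (679/552 + 58335)*338667 = (32201599/552)*338667 = 3635206309511/184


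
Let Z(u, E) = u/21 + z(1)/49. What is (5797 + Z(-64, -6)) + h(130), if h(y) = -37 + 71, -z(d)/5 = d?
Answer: 856694/147 ≈ 5827.9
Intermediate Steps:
z(d) = -5*d
h(y) = 34
Z(u, E) = -5/49 + u/21 (Z(u, E) = u/21 - 5*1/49 = u*(1/21) - 5*1/49 = u/21 - 5/49 = -5/49 + u/21)
(5797 + Z(-64, -6)) + h(130) = (5797 + (-5/49 + (1/21)*(-64))) + 34 = (5797 + (-5/49 - 64/21)) + 34 = (5797 - 463/147) + 34 = 851696/147 + 34 = 856694/147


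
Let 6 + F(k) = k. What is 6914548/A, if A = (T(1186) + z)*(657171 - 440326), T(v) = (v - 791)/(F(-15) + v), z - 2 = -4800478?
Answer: -1611089684/242543480714505 ≈ -6.6425e-6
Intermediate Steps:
z = -4800476 (z = 2 - 4800478 = -4800476)
F(k) = -6 + k
T(v) = (-791 + v)/(-21 + v) (T(v) = (v - 791)/((-6 - 15) + v) = (-791 + v)/(-21 + v))
A = -242543480714505/233 (A = ((-791 + 1186)/(-21 + 1186) - 4800476)*(657171 - 440326) = (395/1165 - 4800476)*216845 = ((1/1165)*395 - 4800476)*216845 = (79/233 - 4800476)*216845 = -1118510829/233*216845 = -242543480714505/233 ≈ -1.0410e+12)
6914548/A = 6914548/(-242543480714505/233) = 6914548*(-233/242543480714505) = -1611089684/242543480714505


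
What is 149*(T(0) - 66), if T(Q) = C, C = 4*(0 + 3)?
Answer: -8046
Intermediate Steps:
C = 12 (C = 4*3 = 12)
T(Q) = 12
149*(T(0) - 66) = 149*(12 - 66) = 149*(-54) = -8046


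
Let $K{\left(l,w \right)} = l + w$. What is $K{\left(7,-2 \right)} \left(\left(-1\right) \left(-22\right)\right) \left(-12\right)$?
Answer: $-1320$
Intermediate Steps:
$K{\left(7,-2 \right)} \left(\left(-1\right) \left(-22\right)\right) \left(-12\right) = \left(7 - 2\right) \left(\left(-1\right) \left(-22\right)\right) \left(-12\right) = 5 \cdot 22 \left(-12\right) = 110 \left(-12\right) = -1320$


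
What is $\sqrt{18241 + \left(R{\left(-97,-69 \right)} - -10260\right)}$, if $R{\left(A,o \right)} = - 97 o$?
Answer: $\sqrt{35194} \approx 187.6$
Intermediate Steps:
$\sqrt{18241 + \left(R{\left(-97,-69 \right)} - -10260\right)} = \sqrt{18241 - -16953} = \sqrt{18241 + \left(6693 + 10260\right)} = \sqrt{18241 + 16953} = \sqrt{35194}$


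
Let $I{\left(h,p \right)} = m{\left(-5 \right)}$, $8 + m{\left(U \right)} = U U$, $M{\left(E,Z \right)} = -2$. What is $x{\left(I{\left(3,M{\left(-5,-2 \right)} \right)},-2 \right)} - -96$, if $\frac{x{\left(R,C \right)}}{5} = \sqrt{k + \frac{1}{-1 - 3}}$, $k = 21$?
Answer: $96 + \frac{5 \sqrt{83}}{2} \approx 118.78$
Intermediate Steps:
$m{\left(U \right)} = -8 + U^{2}$ ($m{\left(U \right)} = -8 + U U = -8 + U^{2}$)
$I{\left(h,p \right)} = 17$ ($I{\left(h,p \right)} = -8 + \left(-5\right)^{2} = -8 + 25 = 17$)
$x{\left(R,C \right)} = \frac{5 \sqrt{83}}{2}$ ($x{\left(R,C \right)} = 5 \sqrt{21 + \frac{1}{-1 - 3}} = 5 \sqrt{21 + \frac{1}{-4}} = 5 \sqrt{21 - \frac{1}{4}} = 5 \sqrt{\frac{83}{4}} = 5 \frac{\sqrt{83}}{2} = \frac{5 \sqrt{83}}{2}$)
$x{\left(I{\left(3,M{\left(-5,-2 \right)} \right)},-2 \right)} - -96 = \frac{5 \sqrt{83}}{2} - -96 = \frac{5 \sqrt{83}}{2} + 96 = 96 + \frac{5 \sqrt{83}}{2}$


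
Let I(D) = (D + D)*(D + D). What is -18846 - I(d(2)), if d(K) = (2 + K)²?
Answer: -19870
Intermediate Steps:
I(D) = 4*D² (I(D) = (2*D)*(2*D) = 4*D²)
-18846 - I(d(2)) = -18846 - 4*((2 + 2)²)² = -18846 - 4*(4²)² = -18846 - 4*16² = -18846 - 4*256 = -18846 - 1*1024 = -18846 - 1024 = -19870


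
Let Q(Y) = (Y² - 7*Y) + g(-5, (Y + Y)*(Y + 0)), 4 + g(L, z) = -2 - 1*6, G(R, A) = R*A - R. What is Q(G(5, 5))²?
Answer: 61504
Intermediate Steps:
G(R, A) = -R + A*R (G(R, A) = A*R - R = -R + A*R)
g(L, z) = -12 (g(L, z) = -4 + (-2 - 1*6) = -4 + (-2 - 6) = -4 - 8 = -12)
Q(Y) = -12 + Y² - 7*Y (Q(Y) = (Y² - 7*Y) - 12 = -12 + Y² - 7*Y)
Q(G(5, 5))² = (-12 + (5*(-1 + 5))² - 35*(-1 + 5))² = (-12 + (5*4)² - 35*4)² = (-12 + 20² - 7*20)² = (-12 + 400 - 140)² = 248² = 61504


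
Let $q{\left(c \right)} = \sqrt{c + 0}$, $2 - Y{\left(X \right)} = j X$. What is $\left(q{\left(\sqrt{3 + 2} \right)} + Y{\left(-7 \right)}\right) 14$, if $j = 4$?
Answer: $420 + 14 \sqrt[4]{5} \approx 440.94$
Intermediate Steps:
$Y{\left(X \right)} = 2 - 4 X$
$q{\left(c \right)} = \sqrt{c}$
$\left(q{\left(\sqrt{3 + 2} \right)} + Y{\left(-7 \right)}\right) 14 = \left(\sqrt{\sqrt{3 + 2}} + \left(2 - -28\right)\right) 14 = \left(\sqrt{\sqrt{5}} + \left(2 + 28\right)\right) 14 = \left(\sqrt[4]{5} + 30\right) 14 = \left(30 + \sqrt[4]{5}\right) 14 = 420 + 14 \sqrt[4]{5}$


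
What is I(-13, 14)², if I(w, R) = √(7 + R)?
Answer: 21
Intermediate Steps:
I(-13, 14)² = (√(7 + 14))² = (√21)² = 21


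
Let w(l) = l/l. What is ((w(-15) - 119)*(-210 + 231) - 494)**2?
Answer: 8832784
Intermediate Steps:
w(l) = 1
((w(-15) - 119)*(-210 + 231) - 494)**2 = ((1 - 119)*(-210 + 231) - 494)**2 = (-118*21 - 494)**2 = (-2478 - 494)**2 = (-2972)**2 = 8832784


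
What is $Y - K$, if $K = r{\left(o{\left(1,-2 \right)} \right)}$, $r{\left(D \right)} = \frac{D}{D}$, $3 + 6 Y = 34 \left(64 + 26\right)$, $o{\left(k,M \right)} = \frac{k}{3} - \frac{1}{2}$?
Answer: $\frac{1017}{2} \approx 508.5$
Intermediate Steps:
$o{\left(k,M \right)} = - \frac{1}{2} + \frac{k}{3}$ ($o{\left(k,M \right)} = k \frac{1}{3} - \frac{1}{2} = \frac{k}{3} - \frac{1}{2} = - \frac{1}{2} + \frac{k}{3}$)
$Y = \frac{1019}{2}$ ($Y = - \frac{1}{2} + \frac{34 \left(64 + 26\right)}{6} = - \frac{1}{2} + \frac{34 \cdot 90}{6} = - \frac{1}{2} + \frac{1}{6} \cdot 3060 = - \frac{1}{2} + 510 = \frac{1019}{2} \approx 509.5$)
$r{\left(D \right)} = 1$
$K = 1$
$Y - K = \frac{1019}{2} - 1 = \frac{1017}{2}$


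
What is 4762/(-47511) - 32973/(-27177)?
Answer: 479054443/430402149 ≈ 1.1130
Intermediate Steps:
4762/(-47511) - 32973/(-27177) = 4762*(-1/47511) - 32973*(-1/27177) = -4762/47511 + 10991/9059 = 479054443/430402149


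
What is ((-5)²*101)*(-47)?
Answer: -118675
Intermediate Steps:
((-5)²*101)*(-47) = (25*101)*(-47) = 2525*(-47) = -118675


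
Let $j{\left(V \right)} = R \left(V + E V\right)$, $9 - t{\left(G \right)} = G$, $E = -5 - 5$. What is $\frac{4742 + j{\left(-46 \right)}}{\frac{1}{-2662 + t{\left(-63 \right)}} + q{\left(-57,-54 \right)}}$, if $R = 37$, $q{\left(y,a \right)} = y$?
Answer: $- \frac{51955400}{147631} \approx -351.93$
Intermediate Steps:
$E = -10$ ($E = -5 - 5 = -10$)
$t{\left(G \right)} = 9 - G$
$j{\left(V \right)} = - 333 V$ ($j{\left(V \right)} = 37 \left(V - 10 V\right) = 37 \left(- 9 V\right) = - 333 V$)
$\frac{4742 + j{\left(-46 \right)}}{\frac{1}{-2662 + t{\left(-63 \right)}} + q{\left(-57,-54 \right)}} = \frac{4742 - -15318}{\frac{1}{-2662 + \left(9 - -63\right)} - 57} = \frac{4742 + 15318}{\frac{1}{-2662 + \left(9 + 63\right)} - 57} = \frac{20060}{\frac{1}{-2662 + 72} - 57} = \frac{20060}{\frac{1}{-2590} - 57} = \frac{20060}{- \frac{1}{2590} - 57} = \frac{20060}{- \frac{147631}{2590}} = 20060 \left(- \frac{2590}{147631}\right) = - \frac{51955400}{147631}$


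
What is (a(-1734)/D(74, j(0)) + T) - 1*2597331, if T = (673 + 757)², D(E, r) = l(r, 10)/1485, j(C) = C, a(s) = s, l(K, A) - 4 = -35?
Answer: -14550371/31 ≈ -4.6937e+5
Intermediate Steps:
l(K, A) = -31 (l(K, A) = 4 - 35 = -31)
D(E, r) = -31/1485
T = 2044900 (T = 1430² = 2044900)
(a(-1734)/D(74, j(0)) + T) - 1*2597331 = (-1734/(-31/1485) + 2044900) - 1*2597331 = (-1734*(-1485/31) + 2044900) - 2597331 = (2574990/31 + 2044900) - 2597331 = 65966890/31 - 2597331 = -14550371/31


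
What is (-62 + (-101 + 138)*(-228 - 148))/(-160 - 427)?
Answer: 13974/587 ≈ 23.806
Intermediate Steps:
(-62 + (-101 + 138)*(-228 - 148))/(-160 - 427) = (-62 + 37*(-376))/(-587) = (-62 - 13912)*(-1/587) = -13974*(-1/587) = 13974/587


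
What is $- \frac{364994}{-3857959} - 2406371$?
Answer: $- \frac{1326240041685}{551137} \approx -2.4064 \cdot 10^{6}$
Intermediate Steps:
$- \frac{364994}{-3857959} - 2406371 = \left(-364994\right) \left(- \frac{1}{3857959}\right) - 2406371 = \frac{52142}{551137} - 2406371 = - \frac{1326240041685}{551137}$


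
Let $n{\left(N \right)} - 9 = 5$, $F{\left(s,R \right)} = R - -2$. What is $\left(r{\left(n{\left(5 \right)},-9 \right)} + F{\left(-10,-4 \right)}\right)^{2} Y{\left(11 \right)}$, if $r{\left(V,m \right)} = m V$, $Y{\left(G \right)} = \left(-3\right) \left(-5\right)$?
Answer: $245760$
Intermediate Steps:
$F{\left(s,R \right)} = 2 + R$ ($F{\left(s,R \right)} = R + 2 = 2 + R$)
$Y{\left(G \right)} = 15$
$n{\left(N \right)} = 14$ ($n{\left(N \right)} = 9 + 5 = 14$)
$r{\left(V,m \right)} = V m$
$\left(r{\left(n{\left(5 \right)},-9 \right)} + F{\left(-10,-4 \right)}\right)^{2} Y{\left(11 \right)} = \left(14 \left(-9\right) + \left(2 - 4\right)\right)^{2} \cdot 15 = \left(-126 - 2\right)^{2} \cdot 15 = \left(-128\right)^{2} \cdot 15 = 16384 \cdot 15 = 245760$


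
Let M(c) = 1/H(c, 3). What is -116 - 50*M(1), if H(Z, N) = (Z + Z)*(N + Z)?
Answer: -489/4 ≈ -122.25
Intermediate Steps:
H(Z, N) = 2*Z*(N + Z) (H(Z, N) = (2*Z)*(N + Z) = 2*Z*(N + Z))
M(c) = 1/(2*c*(3 + c))
-116 - 50*M(1) = -116 - 25/(1*(3 + 1)) = -116 - 25/4 = -489/4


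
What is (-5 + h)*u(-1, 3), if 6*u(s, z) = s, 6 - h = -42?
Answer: -43/6 ≈ -7.1667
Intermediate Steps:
h = 48 (h = 6 - 1*(-42) = 6 + 42 = 48)
u(s, z) = s/6
(-5 + h)*u(-1, 3) = (-5 + 48)*((⅙)*(-1)) = 43*(-⅙) = -43/6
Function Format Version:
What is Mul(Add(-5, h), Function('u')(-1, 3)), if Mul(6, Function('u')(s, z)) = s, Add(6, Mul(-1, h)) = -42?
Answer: Rational(-43, 6) ≈ -7.1667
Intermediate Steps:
h = 48 (h = Add(6, Mul(-1, -42)) = Add(6, 42) = 48)
Function('u')(s, z) = Mul(Rational(1, 6), s)
Mul(Add(-5, h), Function('u')(-1, 3)) = Mul(Add(-5, 48), Mul(Rational(1, 6), -1)) = Mul(43, Rational(-1, 6)) = Rational(-43, 6)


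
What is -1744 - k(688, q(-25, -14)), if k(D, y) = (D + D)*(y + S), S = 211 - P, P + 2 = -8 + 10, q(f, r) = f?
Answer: -257680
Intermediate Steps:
P = 0 (P = -2 + (-8 + 10) = -2 + 2 = 0)
S = 211 (S = 211 - 1*0 = 211 + 0 = 211)
k(D, y) = 2*D*(211 + y) (k(D, y) = (D + D)*(y + 211) = (2*D)*(211 + y) = 2*D*(211 + y))
-1744 - k(688, q(-25, -14)) = -1744 - 2*688*(211 - 25) = -1744 - 2*688*186 = -1744 - 1*255936 = -1744 - 255936 = -257680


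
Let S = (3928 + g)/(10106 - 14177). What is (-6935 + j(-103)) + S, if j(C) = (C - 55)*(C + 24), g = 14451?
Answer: 22563458/4071 ≈ 5542.5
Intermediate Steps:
j(C) = (-55 + C)*(24 + C)
S = -18379/4071 (S = (3928 + 14451)/(10106 - 14177) = 18379/(-4071) = 18379*(-1/4071) = -18379/4071 ≈ -4.5146)
(-6935 + j(-103)) + S = (-6935 + (-1320 + (-103)**2 - 31*(-103))) - 18379/4071 = (-6935 + (-1320 + 10609 + 3193)) - 18379/4071 = (-6935 + 12482) - 18379/4071 = 5547 - 18379/4071 = 22563458/4071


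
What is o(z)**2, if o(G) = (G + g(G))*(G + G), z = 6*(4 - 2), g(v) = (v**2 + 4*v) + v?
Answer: 26873856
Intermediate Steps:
g(v) = v**2 + 5*v
z = 12 (z = 6*2 = 12)
o(G) = 2*G*(G + G*(5 + G)) (o(G) = (G + G*(5 + G))*(G + G) = (G + G*(5 + G))*(2*G) = 2*G*(G + G*(5 + G)))
o(z)**2 = (2*12**2*(6 + 12))**2 = (2*144*18)**2 = 5184**2 = 26873856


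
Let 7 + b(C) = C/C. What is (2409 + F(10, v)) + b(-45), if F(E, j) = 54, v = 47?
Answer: 2457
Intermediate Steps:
b(C) = -6 (b(C) = -7 + C/C = -7 + 1 = -6)
(2409 + F(10, v)) + b(-45) = (2409 + 54) - 6 = 2463 - 6 = 2457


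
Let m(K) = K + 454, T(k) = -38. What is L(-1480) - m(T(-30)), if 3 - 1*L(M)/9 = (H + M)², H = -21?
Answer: -20277398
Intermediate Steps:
m(K) = 454 + K
L(M) = 27 - 9*(-21 + M)²
L(-1480) - m(T(-30)) = (27 - 9*(-21 - 1480)²) - (454 - 38) = (27 - 9*(-1501)²) - 1*416 = (27 - 9*2253001) - 416 = (27 - 20277009) - 416 = -20276982 - 416 = -20277398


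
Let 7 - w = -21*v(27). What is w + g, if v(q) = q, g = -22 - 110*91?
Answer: -9458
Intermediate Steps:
g = -10032 (g = -22 - 10010 = -10032)
w = 574 (w = 7 - (-21)*27 = 7 - 1*(-567) = 7 + 567 = 574)
w + g = 574 - 10032 = -9458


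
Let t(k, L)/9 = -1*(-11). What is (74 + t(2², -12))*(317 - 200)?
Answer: 20241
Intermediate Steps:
t(k, L) = 99 (t(k, L) = 9*(-1*(-11)) = 9*11 = 99)
(74 + t(2², -12))*(317 - 200) = (74 + 99)*(317 - 200) = 173*117 = 20241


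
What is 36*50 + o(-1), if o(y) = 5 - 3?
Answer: 1802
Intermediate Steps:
o(y) = 2
36*50 + o(-1) = 36*50 + 2 = 1800 + 2 = 1802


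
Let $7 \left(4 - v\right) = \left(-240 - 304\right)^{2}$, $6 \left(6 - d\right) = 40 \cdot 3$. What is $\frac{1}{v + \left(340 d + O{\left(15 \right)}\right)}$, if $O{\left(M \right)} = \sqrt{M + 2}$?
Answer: $- \frac{2304596}{108391075151} - \frac{49 \sqrt{17}}{108391075151} \approx -2.1264 \cdot 10^{-5}$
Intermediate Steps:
$d = -14$ ($d = 6 - \frac{40 \cdot 3}{6} = 6 - 20 = -14$)
$O{\left(M \right)} = \sqrt{2 + M}$
$v = - \frac{295908}{7}$ ($v = 4 - \frac{\left(-240 - 304\right)^{2}}{7} = 4 - \frac{\left(-544\right)^{2}}{7} = 4 - \frac{295936}{7} = - \frac{295908}{7} \approx -42273.0$)
$\frac{1}{v + \left(340 d + O{\left(15 \right)}\right)} = \frac{1}{- \frac{295908}{7} + \left(340 \left(-14\right) + \sqrt{2 + 15}\right)} = \frac{1}{- \frac{295908}{7} - \left(4760 - \sqrt{17}\right)} = \frac{1}{- \frac{329228}{7} + \sqrt{17}}$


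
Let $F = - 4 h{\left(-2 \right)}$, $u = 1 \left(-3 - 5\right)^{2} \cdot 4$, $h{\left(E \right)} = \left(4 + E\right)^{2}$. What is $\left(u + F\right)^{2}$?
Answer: $57600$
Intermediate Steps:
$u = 256$ ($u = 1 \left(-8\right)^{2} \cdot 4 = 1 \cdot 64 \cdot 4 = 64 \cdot 4 = 256$)
$F = -16$ ($F = - 4 \left(4 - 2\right)^{2} = - 4 \cdot 2^{2} = \left(-4\right) 4 = -16$)
$\left(u + F\right)^{2} = \left(256 - 16\right)^{2} = 240^{2} = 57600$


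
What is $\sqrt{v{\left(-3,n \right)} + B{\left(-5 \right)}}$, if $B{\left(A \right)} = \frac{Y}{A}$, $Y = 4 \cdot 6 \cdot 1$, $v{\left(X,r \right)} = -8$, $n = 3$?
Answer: $\frac{8 i \sqrt{5}}{5} \approx 3.5777 i$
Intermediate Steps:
$Y = 24$ ($Y = 24 \cdot 1 = 24$)
$B{\left(A \right)} = \frac{24}{A}$
$\sqrt{v{\left(-3,n \right)} + B{\left(-5 \right)}} = \sqrt{-8 + \frac{24}{-5}} = \sqrt{-8 + 24 \left(- \frac{1}{5}\right)} = \sqrt{-8 - \frac{24}{5}} = \sqrt{- \frac{64}{5}} = \frac{8 i \sqrt{5}}{5}$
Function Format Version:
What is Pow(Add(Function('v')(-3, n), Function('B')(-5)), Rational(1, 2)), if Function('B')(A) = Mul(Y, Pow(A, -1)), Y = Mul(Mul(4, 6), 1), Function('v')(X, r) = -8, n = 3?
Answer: Mul(Rational(8, 5), I, Pow(5, Rational(1, 2))) ≈ Mul(3.5777, I)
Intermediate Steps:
Y = 24 (Y = Mul(24, 1) = 24)
Function('B')(A) = Mul(24, Pow(A, -1))
Pow(Add(Function('v')(-3, n), Function('B')(-5)), Rational(1, 2)) = Pow(Add(-8, Mul(24, Pow(-5, -1))), Rational(1, 2)) = Pow(Add(-8, Mul(24, Rational(-1, 5))), Rational(1, 2)) = Pow(Add(-8, Rational(-24, 5)), Rational(1, 2)) = Pow(Rational(-64, 5), Rational(1, 2)) = Mul(Rational(8, 5), I, Pow(5, Rational(1, 2)))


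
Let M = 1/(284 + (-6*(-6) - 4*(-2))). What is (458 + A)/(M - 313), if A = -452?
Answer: -656/34221 ≈ -0.019170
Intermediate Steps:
M = 1/328 (M = 1/(284 + (36 + 8)) = 1/(284 + 44) = 1/328 ≈ 0.0030488)
(458 + A)/(M - 313) = (458 - 452)/(1/328 - 313) = 6/(-102663/328) = 6*(-328/102663) = -656/34221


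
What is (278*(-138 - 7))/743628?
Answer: -20155/371814 ≈ -0.054207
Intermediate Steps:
(278*(-138 - 7))/743628 = (278*(-145))*(1/743628) = -40310*1/743628 = -20155/371814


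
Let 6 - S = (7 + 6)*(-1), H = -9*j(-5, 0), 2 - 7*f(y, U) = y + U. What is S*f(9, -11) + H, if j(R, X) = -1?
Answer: 139/7 ≈ 19.857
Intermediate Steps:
f(y, U) = 2/7 - U/7 - y/7 (f(y, U) = 2/7 - (y + U)/7 = 2/7 - (U + y)/7 = 2/7 + (-U/7 - y/7) = 2/7 - U/7 - y/7)
H = 9 (H = -9*(-1) = 9)
S = 19 (S = 6 - (7 + 6)*(-1) = 6 - 13*(-1) = 6 - 1*(-13) = 6 + 13 = 19)
S*f(9, -11) + H = 19*(2/7 - ⅐*(-11) - ⅐*9) + 9 = 19*(2/7 + 11/7 - 9/7) + 9 = 19*(4/7) + 9 = 76/7 + 9 = 139/7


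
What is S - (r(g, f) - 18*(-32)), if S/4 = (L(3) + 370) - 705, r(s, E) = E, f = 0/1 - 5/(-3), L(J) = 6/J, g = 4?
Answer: -5729/3 ≈ -1909.7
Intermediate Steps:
f = 5/3 (f = 0*1 - 5*(-⅓) = 0 + 5/3 = 5/3 ≈ 1.6667)
S = -1332 (S = 4*((6/3 + 370) - 705) = 4*((6*(⅓) + 370) - 705) = 4*((2 + 370) - 705) = 4*(372 - 705) = 4*(-333) = -1332)
S - (r(g, f) - 18*(-32)) = -1332 - (5/3 - 18*(-32)) = -1332 - (5/3 + 576) = -1332 - 1*1733/3 = -1332 - 1733/3 = -5729/3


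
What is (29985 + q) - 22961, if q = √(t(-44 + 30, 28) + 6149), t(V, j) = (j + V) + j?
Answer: 7024 + √6191 ≈ 7102.7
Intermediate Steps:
t(V, j) = V + 2*j (t(V, j) = (V + j) + j = V + 2*j)
q = √6191 (q = √(((-44 + 30) + 2*28) + 6149) = √((-14 + 56) + 6149) = √(42 + 6149) = √6191 ≈ 78.683)
(29985 + q) - 22961 = (29985 + √6191) - 22961 = 7024 + √6191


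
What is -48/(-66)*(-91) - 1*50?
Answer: -1278/11 ≈ -116.18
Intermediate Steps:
-48/(-66)*(-91) - 1*50 = -48*(-1/66)*(-91) - 50 = (8/11)*(-91) - 50 = -728/11 - 50 = -1278/11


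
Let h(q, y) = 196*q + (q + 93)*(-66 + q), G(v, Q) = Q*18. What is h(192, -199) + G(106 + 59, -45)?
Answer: 72732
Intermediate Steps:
G(v, Q) = 18*Q
h(q, y) = 196*q + (-66 + q)*(93 + q) (h(q, y) = 196*q + (93 + q)*(-66 + q) = 196*q + (-66 + q)*(93 + q))
h(192, -199) + G(106 + 59, -45) = (-6138 + 192**2 + 223*192) + 18*(-45) = (-6138 + 36864 + 42816) - 810 = 73542 - 810 = 72732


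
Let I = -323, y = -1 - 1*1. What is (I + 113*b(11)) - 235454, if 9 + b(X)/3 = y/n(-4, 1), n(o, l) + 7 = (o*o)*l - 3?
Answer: -238941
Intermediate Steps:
y = -2 (y = -1 - 1 = -2)
n(o, l) = -10 + l*o² (n(o, l) = -7 + ((o*o)*l - 3) = -7 + (o²*l - 3) = -7 + (l*o² - 3) = -7 + (-3 + l*o²) = -10 + l*o²)
b(X) = -28 (b(X) = -27 + 3*(-2/(-10 + 1*(-4)²)) = -27 + 3*(-2/(-10 + 1*16)) = -27 + 3*(-2/(-10 + 16)) = -27 + 3*(-2/6) = -27 + 3*(-2*⅙) = -27 + 3*(-⅓) = -27 - 1 = -28)
(I + 113*b(11)) - 235454 = (-323 + 113*(-28)) - 235454 = (-323 - 3164) - 235454 = -3487 - 235454 = -238941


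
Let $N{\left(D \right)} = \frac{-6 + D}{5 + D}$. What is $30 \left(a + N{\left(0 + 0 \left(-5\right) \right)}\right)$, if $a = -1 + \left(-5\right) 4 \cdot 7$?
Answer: $-4266$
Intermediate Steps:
$N{\left(D \right)} = \frac{-6 + D}{5 + D}$
$a = -141$ ($a = -1 - 140 = -141$)
$30 \left(a + N{\left(0 + 0 \left(-5\right) \right)}\right) = 30 \left(-141 + \frac{-6 + \left(0 + 0 \left(-5\right)\right)}{5 + \left(0 + 0 \left(-5\right)\right)}\right) = 30 \left(-141 + \frac{-6 + \left(0 + 0\right)}{5 + \left(0 + 0\right)}\right) = 30 \left(-141 + \frac{-6 + 0}{5 + 0}\right) = 30 \left(-141 + \frac{1}{5} \left(-6\right)\right) = 30 \left(-141 - \frac{6}{5}\right) = 30 \left(- \frac{711}{5}\right) = -4266$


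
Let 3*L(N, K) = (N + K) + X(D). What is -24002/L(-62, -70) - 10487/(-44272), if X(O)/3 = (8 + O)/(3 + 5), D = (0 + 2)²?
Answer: 2126124483/3763120 ≈ 564.99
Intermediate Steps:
D = 4 (D = 2² = 4)
X(O) = 3 + 3*O/8 (X(O) = 3*((8 + O)/(3 + 5)) = 3*((8 + O)/8) = 3*((8 + O)*(⅛)) = 3*(1 + O/8) = 3 + 3*O/8)
L(N, K) = 3/2 + K/3 + N/3 (L(N, K) = ((N + K) + (3 + (3/8)*4))/3 = ((K + N) + (3 + 3/2))/3 = ((K + N) + 9/2)/3 = (9/2 + K + N)/3 = 3/2 + K/3 + N/3)
-24002/L(-62, -70) - 10487/(-44272) = -24002/(3/2 + (⅓)*(-70) + (⅓)*(-62)) - 10487/(-44272) = -24002/(3/2 - 70/3 - 62/3) - 10487*(-1/44272) = -24002/(-85/2) + 10487/44272 = -24002*(-2/85) + 10487/44272 = 48004/85 + 10487/44272 = 2126124483/3763120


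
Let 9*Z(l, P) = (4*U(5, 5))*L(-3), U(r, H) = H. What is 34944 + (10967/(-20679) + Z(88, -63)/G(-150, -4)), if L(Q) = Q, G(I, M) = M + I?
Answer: 55639961623/1592283 ≈ 34944.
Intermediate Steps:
G(I, M) = I + M
Z(l, P) = -20/3 (Z(l, P) = ((4*5)*(-3))/9 = (20*(-3))/9 = (⅑)*(-60) = -20/3)
34944 + (10967/(-20679) + Z(88, -63)/G(-150, -4)) = 34944 + (10967/(-20679) - 20/(3*(-150 - 4))) = 34944 + (10967*(-1/20679) - 20/3/(-154)) = 34944 + (-10967/20679 - 20/3*(-1/154)) = 34944 + (-10967/20679 + 10/231) = 34944 - 775529/1592283 = 55639961623/1592283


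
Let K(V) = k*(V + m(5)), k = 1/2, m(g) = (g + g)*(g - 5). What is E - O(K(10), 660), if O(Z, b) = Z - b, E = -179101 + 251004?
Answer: 72558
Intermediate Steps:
E = 71903
m(g) = 2*g*(-5 + g) (m(g) = (2*g)*(-5 + g) = 2*g*(-5 + g))
k = ½ ≈ 0.50000
K(V) = V/2 (K(V) = (V + 2*5*(-5 + 5))/2 = (V + 2*5*0)/2 = (V + 0)/2 = V/2)
E - O(K(10), 660) = 71903 - ((½)*10 - 1*660) = 71903 - (5 - 660) = 71903 - 1*(-655) = 71903 + 655 = 72558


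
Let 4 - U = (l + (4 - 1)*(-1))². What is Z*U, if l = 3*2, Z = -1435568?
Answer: 7177840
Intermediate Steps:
l = 6
U = -5 (U = 4 - (6 + (4 - 1)*(-1))² = 4 - (6 + 3*(-1))² = 4 - (6 - 3)² = 4 - 1*3² = 4 - 1*9 = 4 - 9 = -5)
Z*U = -1435568*(-5) = 7177840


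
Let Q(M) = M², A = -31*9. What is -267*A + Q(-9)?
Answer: 74574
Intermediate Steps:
A = -279
-267*A + Q(-9) = -267*(-279) + (-9)² = 74493 + 81 = 74574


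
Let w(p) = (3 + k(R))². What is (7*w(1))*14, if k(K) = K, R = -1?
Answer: 392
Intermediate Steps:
w(p) = 4 (w(p) = (3 - 1)² = 2² = 4)
(7*w(1))*14 = (7*4)*14 = 28*14 = 392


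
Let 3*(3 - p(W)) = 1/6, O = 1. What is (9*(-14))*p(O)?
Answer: -371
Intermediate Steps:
p(W) = 53/18 (p(W) = 3 - 1/3/6 = 3 - 1/3*1/6 = 3 - 1/18 = 53/18)
(9*(-14))*p(O) = (9*(-14))*(53/18) = -126*53/18 = -371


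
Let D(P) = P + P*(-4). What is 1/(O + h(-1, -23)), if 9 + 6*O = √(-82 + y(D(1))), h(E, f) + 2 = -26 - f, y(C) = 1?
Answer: -13/89 - 3*I/89 ≈ -0.14607 - 0.033708*I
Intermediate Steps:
D(P) = -3*P (D(P) = P - 4*P = -3*P)
h(E, f) = -28 - f (h(E, f) = -2 + (-26 - f) = -28 - f)
O = -3/2 + 3*I/2 (O = -3/2 + √(-82 + 1)/6 = -3/2 + √(-81)/6 = -3/2 + (9*I)/6 = -3/2 + 3*I/2 ≈ -1.5 + 1.5*I)
1/(O + h(-1, -23)) = 1/((-3/2 + 3*I/2) + (-28 - 1*(-23))) = 1/((-3/2 + 3*I/2) + (-28 + 23)) = 1/((-3/2 + 3*I/2) - 5) = 1/(-13/2 + 3*I/2) = 2*(-13/2 - 3*I/2)/89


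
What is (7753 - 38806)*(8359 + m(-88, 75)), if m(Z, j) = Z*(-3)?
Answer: -267770019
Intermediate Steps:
m(Z, j) = -3*Z
(7753 - 38806)*(8359 + m(-88, 75)) = (7753 - 38806)*(8359 - 3*(-88)) = -31053*(8359 + 264) = -31053*8623 = -267770019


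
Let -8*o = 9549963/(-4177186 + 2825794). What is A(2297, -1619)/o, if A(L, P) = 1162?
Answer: 4187513344/3183321 ≈ 1315.5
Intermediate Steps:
o = 3183321/3603712 (o = -9549963/(8*(-4177186 + 2825794)) = -9549963/(8*(-1351392)) = -9549963*(-1)/(8*1351392) = -⅛*(-3183321/450464) = 3183321/3603712 ≈ 0.88334)
A(2297, -1619)/o = 1162/(3183321/3603712) = 1162*(3603712/3183321) = 4187513344/3183321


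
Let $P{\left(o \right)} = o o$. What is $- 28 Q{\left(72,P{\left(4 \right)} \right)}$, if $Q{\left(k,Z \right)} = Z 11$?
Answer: $-4928$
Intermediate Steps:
$P{\left(o \right)} = o^{2}$
$Q{\left(k,Z \right)} = 11 Z$
$- 28 Q{\left(72,P{\left(4 \right)} \right)} = - 28 \cdot 11 \cdot 4^{2} = - 28 \cdot 11 \cdot 16 = \left(-28\right) 176 = -4928$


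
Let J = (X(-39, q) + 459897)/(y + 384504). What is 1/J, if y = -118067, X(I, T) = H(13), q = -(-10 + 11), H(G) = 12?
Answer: 266437/459909 ≈ 0.57933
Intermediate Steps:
q = -1 (q = -1*1 = -1)
X(I, T) = 12
J = 459909/266437 (J = (12 + 459897)/(-118067 + 384504) = 459909/266437 ≈ 1.7261)
1/J = 1/(459909/266437) = 266437/459909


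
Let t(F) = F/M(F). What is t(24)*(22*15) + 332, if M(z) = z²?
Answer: 1383/4 ≈ 345.75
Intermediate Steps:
t(F) = 1/F (t(F) = F/(F²) = F/F² = 1/F)
t(24)*(22*15) + 332 = (22*15)/24 + 332 = (1/24)*330 + 332 = 55/4 + 332 = 1383/4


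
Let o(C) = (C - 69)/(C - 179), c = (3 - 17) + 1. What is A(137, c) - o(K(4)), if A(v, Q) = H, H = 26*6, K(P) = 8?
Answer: 26615/171 ≈ 155.64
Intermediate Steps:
c = -13 (c = -14 + 1 = -13)
H = 156
A(v, Q) = 156
o(C) = (-69 + C)/(-179 + C)
A(137, c) - o(K(4)) = 156 - (-69 + 8)/(-179 + 8) = 156 - (-61)/(-171) = 156 - (-1)*(-61)/171 = 156 - 1*61/171 = 156 - 61/171 = 26615/171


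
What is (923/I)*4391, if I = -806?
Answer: -311761/62 ≈ -5028.4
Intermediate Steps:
(923/I)*4391 = (923/(-806))*4391 = (923*(-1/806))*4391 = -71/62*4391 = -311761/62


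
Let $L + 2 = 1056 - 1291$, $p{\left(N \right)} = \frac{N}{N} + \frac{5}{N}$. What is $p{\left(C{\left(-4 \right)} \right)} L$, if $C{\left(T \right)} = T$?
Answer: $\frac{237}{4} \approx 59.25$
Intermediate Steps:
$p{\left(N \right)} = 1 + \frac{5}{N}$
$L = -237$ ($L = -2 + \left(1056 - 1291\right) = -2 - 235 = -237$)
$p{\left(C{\left(-4 \right)} \right)} L = \frac{5 - 4}{-4} \left(-237\right) = \left(- \frac{1}{4}\right) 1 \left(-237\right) = \left(- \frac{1}{4}\right) \left(-237\right) = \frac{237}{4}$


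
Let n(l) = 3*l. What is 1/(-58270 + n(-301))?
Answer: -1/59173 ≈ -1.6900e-5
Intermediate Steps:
1/(-58270 + n(-301)) = 1/(-58270 + 3*(-301)) = 1/(-58270 - 903) = 1/(-59173) = -1/59173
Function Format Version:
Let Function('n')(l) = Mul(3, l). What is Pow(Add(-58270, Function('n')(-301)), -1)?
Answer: Rational(-1, 59173) ≈ -1.6900e-5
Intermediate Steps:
Pow(Add(-58270, Function('n')(-301)), -1) = Pow(Add(-58270, Mul(3, -301)), -1) = Pow(Add(-58270, -903), -1) = Pow(-59173, -1) = Rational(-1, 59173)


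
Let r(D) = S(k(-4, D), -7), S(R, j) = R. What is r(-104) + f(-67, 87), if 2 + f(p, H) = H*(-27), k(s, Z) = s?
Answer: -2355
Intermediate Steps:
f(p, H) = -2 - 27*H (f(p, H) = -2 + H*(-27) = -2 - 27*H)
r(D) = -4
r(-104) + f(-67, 87) = -4 + (-2 - 27*87) = -4 + (-2 - 2349) = -4 - 2351 = -2355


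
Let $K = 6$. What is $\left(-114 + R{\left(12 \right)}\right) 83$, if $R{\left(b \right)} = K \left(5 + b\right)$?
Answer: $-996$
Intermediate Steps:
$R{\left(b \right)} = 30 + 6 b$ ($R{\left(b \right)} = 6 \left(5 + b\right) = 30 + 6 b$)
$\left(-114 + R{\left(12 \right)}\right) 83 = \left(-114 + \left(30 + 6 \cdot 12\right)\right) 83 = \left(-114 + \left(30 + 72\right)\right) 83 = \left(-114 + 102\right) 83 = \left(-12\right) 83 = -996$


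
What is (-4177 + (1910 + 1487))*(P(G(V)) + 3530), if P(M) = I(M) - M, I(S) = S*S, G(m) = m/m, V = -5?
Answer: -2753400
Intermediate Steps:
G(m) = 1
I(S) = S**2
P(M) = M**2 - M
(-4177 + (1910 + 1487))*(P(G(V)) + 3530) = (-4177 + (1910 + 1487))*(1*(-1 + 1) + 3530) = (-4177 + 3397)*(1*0 + 3530) = -780*(0 + 3530) = -780*3530 = -2753400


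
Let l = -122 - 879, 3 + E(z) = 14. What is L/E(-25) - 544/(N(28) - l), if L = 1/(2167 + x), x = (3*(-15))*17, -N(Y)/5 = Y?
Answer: -8388707/13278342 ≈ -0.63176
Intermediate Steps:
N(Y) = -5*Y
E(z) = 11 (E(z) = -3 + 14 = 11)
l = -1001
x = -765 (x = -45*17 = -765)
L = 1/1402 (L = 1/(2167 - 765) = 1/1402 ≈ 0.00071327)
L/E(-25) - 544/(N(28) - l) = (1/1402)/11 - 544/(-5*28 - 1*(-1001)) = (1/1402)*(1/11) - 544/(-140 + 1001) = 1/15422 - 544/861 = -8388707/13278342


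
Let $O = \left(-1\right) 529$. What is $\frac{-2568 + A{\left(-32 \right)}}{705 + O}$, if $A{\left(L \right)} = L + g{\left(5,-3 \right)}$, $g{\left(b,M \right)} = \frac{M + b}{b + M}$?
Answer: $- \frac{2599}{176} \approx -14.767$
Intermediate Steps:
$O = -529$
$g{\left(b,M \right)} = 1$ ($g{\left(b,M \right)} = \frac{M + b}{M + b} = 1$)
$A{\left(L \right)} = 1 + L$ ($A{\left(L \right)} = L + 1 = 1 + L$)
$\frac{-2568 + A{\left(-32 \right)}}{705 + O} = \frac{-2568 + \left(1 - 32\right)}{705 - 529} = \frac{-2568 - 31}{176} = \left(-2599\right) \frac{1}{176} = - \frac{2599}{176}$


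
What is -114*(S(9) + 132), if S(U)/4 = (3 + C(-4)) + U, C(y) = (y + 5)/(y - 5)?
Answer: -61408/3 ≈ -20469.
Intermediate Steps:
C(y) = (5 + y)/(-5 + y)
S(U) = 104/9 + 4*U (S(U) = 4*((3 + (5 - 4)/(-5 - 4)) + U) = 4*((3 + 1/(-9)) + U) = 4*((3 - ⅑*1) + U) = 4*((3 - ⅑) + U) = 4*(26/9 + U) = 104/9 + 4*U)
-114*(S(9) + 132) = -114*((104/9 + 4*9) + 132) = -114*((104/9 + 36) + 132) = -114*(428/9 + 132) = -114*1616/9 = -61408/3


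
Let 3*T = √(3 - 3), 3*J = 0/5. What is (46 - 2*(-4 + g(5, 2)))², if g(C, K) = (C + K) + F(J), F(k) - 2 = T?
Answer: 1296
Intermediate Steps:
J = 0 (J = (0/5)/3 = (0*(⅕))/3 = (⅓)*0 = 0)
T = 0 (T = √(3 - 3)/3 = √0/3 = (⅓)*0 = 0)
F(k) = 2 (F(k) = 2 + 0 = 2)
g(C, K) = 2 + C + K (g(C, K) = (C + K) + 2 = 2 + C + K)
(46 - 2*(-4 + g(5, 2)))² = (46 - 2*(-4 + (2 + 5 + 2)))² = (46 - 2*(-4 + 9))² = (46 - 2*5)² = (46 - 10)² = 36² = 1296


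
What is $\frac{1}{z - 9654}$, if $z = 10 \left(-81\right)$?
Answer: $- \frac{1}{10464} \approx -9.5566 \cdot 10^{-5}$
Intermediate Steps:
$z = -810$
$\frac{1}{z - 9654} = \frac{1}{-810 - 9654} = \frac{1}{-10464} = - \frac{1}{10464}$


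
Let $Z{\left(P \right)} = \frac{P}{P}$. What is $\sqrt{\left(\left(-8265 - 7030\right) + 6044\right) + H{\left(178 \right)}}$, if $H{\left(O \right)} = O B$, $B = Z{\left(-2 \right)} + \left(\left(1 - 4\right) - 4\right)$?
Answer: $i \sqrt{10319} \approx 101.58 i$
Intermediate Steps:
$Z{\left(P \right)} = 1$
$B = -6$ ($B = 1 + \left(\left(1 - 4\right) - 4\right) = 1 - 7 = -6$)
$H{\left(O \right)} = - 6 O$ ($H{\left(O \right)} = O \left(-6\right) = - 6 O$)
$\sqrt{\left(\left(-8265 - 7030\right) + 6044\right) + H{\left(178 \right)}} = \sqrt{\left(\left(-8265 - 7030\right) + 6044\right) - 1068} = \sqrt{\left(-15295 + 6044\right) - 1068} = \sqrt{-9251 - 1068} = \sqrt{-10319} = i \sqrt{10319}$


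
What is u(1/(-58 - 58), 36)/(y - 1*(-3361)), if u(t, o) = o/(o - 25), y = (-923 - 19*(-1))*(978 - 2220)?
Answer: 36/12387419 ≈ 2.9062e-6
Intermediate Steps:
y = 1122768 (y = (-923 + 19)*(-1242) = -904*(-1242) = 1122768)
u(t, o) = o/(-25 + o)
u(1/(-58 - 58), 36)/(y - 1*(-3361)) = (36/(-25 + 36))/(1122768 - 1*(-3361)) = (36/11)/(1122768 + 3361) = (36*(1/11))/1126129 = (36/11)*(1/1126129) = 36/12387419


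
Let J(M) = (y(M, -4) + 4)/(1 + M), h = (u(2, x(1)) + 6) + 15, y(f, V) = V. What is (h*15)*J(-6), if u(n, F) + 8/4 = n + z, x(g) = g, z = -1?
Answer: 0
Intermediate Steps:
u(n, F) = -3 + n (u(n, F) = -2 + (n - 1) = -2 + (-1 + n) = -3 + n)
h = 20 (h = ((-3 + 2) + 6) + 15 = (-1 + 6) + 15 = 5 + 15 = 20)
J(M) = 0 (J(M) = (-4 + 4)/(1 + M) = 0/(1 + M) = 0)
(h*15)*J(-6) = (20*15)*0 = 300*0 = 0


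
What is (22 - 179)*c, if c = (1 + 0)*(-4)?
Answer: 628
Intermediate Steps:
c = -4 (c = 1*(-4) = -4)
(22 - 179)*c = (22 - 179)*(-4) = -157*(-4) = 628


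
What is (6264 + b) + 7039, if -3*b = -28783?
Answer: 68692/3 ≈ 22897.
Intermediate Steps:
b = 28783/3 (b = -⅓*(-28783) = 28783/3 ≈ 9594.3)
(6264 + b) + 7039 = (6264 + 28783/3) + 7039 = 47575/3 + 7039 = 68692/3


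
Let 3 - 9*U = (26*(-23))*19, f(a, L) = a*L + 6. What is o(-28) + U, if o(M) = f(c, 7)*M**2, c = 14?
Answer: 745189/9 ≈ 82799.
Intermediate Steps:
f(a, L) = 6 + L*a (f(a, L) = L*a + 6 = 6 + L*a)
U = 11365/9 (U = 1/3 - 26*(-23)*19/9 = 1/3 - (-598)*19/9 = 1/3 - 1/9*(-11362) = 1/3 + 11362/9 = 11365/9 ≈ 1262.8)
o(M) = 104*M**2 (o(M) = (6 + 7*14)*M**2 = (6 + 98)*M**2 = 104*M**2)
o(-28) + U = 104*(-28)**2 + 11365/9 = 104*784 + 11365/9 = 81536 + 11365/9 = 745189/9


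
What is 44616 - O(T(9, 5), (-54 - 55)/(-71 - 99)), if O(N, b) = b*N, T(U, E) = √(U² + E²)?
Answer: 44616 - 109*√106/170 ≈ 44609.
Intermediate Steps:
T(U, E) = √(E² + U²)
O(N, b) = N*b
44616 - O(T(9, 5), (-54 - 55)/(-71 - 99)) = 44616 - √(5² + 9²)*(-54 - 55)/(-71 - 99) = 44616 - √(25 + 81)*(-109/(-170)) = 44616 - √106*(-109*(-1/170)) = 44616 - √106*109/170 = 44616 - 109*√106/170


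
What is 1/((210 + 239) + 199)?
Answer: 1/648 ≈ 0.0015432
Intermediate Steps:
1/((210 + 239) + 199) = 1/(449 + 199) = 1/648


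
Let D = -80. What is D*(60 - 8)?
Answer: -4160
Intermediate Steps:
D*(60 - 8) = -80*(60 - 8) = -80*52 = -4160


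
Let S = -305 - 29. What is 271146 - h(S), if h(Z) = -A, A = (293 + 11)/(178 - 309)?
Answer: 35519822/131 ≈ 2.7114e+5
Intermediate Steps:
A = -304/131 (A = 304/(-131) = 304*(-1/131) = -304/131 ≈ -2.3206)
S = -334
h(Z) = 304/131 (h(Z) = -1*(-304/131) = 304/131)
271146 - h(S) = 271146 - 1*304/131 = 271146 - 304/131 = 35519822/131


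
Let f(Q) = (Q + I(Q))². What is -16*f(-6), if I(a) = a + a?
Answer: -5184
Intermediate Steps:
I(a) = 2*a
f(Q) = 9*Q² (f(Q) = (Q + 2*Q)² = (3*Q)² = 9*Q²)
-16*f(-6) = -144*(-6)² = -144*36 = -16*324 = -5184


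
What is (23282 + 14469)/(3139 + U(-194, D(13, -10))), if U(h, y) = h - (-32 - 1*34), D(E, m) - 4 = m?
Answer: 37751/3011 ≈ 12.538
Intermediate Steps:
D(E, m) = 4 + m
U(h, y) = 66 + h (U(h, y) = h - (-32 - 34) = h - 1*(-66) = h + 66 = 66 + h)
(23282 + 14469)/(3139 + U(-194, D(13, -10))) = (23282 + 14469)/(3139 + (66 - 194)) = 37751/(3139 - 128) = 37751/3011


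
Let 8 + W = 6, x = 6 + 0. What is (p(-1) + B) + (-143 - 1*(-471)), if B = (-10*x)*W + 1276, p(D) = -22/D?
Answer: 1746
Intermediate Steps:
x = 6
W = -2 (W = -8 + 6 = -2)
B = 1396 (B = -10*6*(-2) + 1276 = -60*(-2) + 1276 = 120 + 1276 = 1396)
(p(-1) + B) + (-143 - 1*(-471)) = (-22/(-1) + 1396) + (-143 - 1*(-471)) = (-22*(-1) + 1396) + (-143 + 471) = (22 + 1396) + 328 = 1418 + 328 = 1746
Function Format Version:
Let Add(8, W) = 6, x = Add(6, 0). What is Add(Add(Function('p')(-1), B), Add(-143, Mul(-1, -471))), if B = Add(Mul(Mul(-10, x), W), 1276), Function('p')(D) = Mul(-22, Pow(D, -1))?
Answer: 1746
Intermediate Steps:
x = 6
W = -2 (W = Add(-8, 6) = -2)
B = 1396 (B = Add(Mul(Mul(-10, 6), -2), 1276) = Add(Mul(-60, -2), 1276) = Add(120, 1276) = 1396)
Add(Add(Function('p')(-1), B), Add(-143, Mul(-1, -471))) = Add(Add(Mul(-22, Pow(-1, -1)), 1396), Add(-143, Mul(-1, -471))) = Add(Add(Mul(-22, -1), 1396), Add(-143, 471)) = Add(Add(22, 1396), 328) = Add(1418, 328) = 1746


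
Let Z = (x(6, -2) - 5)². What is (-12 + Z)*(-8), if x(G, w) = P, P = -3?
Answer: -416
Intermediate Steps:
x(G, w) = -3
Z = 64 (Z = (-3 - 5)² = (-8)² = 64)
(-12 + Z)*(-8) = (-12 + 64)*(-8) = 52*(-8) = -416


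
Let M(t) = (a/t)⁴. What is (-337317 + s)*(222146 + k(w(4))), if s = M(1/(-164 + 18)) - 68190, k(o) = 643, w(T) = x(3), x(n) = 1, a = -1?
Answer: 101138708927361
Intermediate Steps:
w(T) = 1
M(t) = t⁻⁴ (M(t) = (-1/t)⁴ = t⁻⁴)
s = 454303666 (s = (1/(-164 + 18))⁻⁴ - 68190 = (1/(-146))⁻⁴ - 68190 = (-1/146)⁻⁴ - 68190 = 454371856 - 68190 = 454303666)
(-337317 + s)*(222146 + k(w(4))) = (-337317 + 454303666)*(222146 + 643) = 453966349*222789 = 101138708927361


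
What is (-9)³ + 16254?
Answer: 15525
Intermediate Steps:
(-9)³ + 16254 = -729 + 16254 = 15525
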